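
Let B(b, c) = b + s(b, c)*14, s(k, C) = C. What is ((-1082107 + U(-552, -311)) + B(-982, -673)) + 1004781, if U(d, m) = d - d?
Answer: -87730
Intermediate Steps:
U(d, m) = 0
B(b, c) = b + 14*c (B(b, c) = b + c*14 = b + 14*c)
((-1082107 + U(-552, -311)) + B(-982, -673)) + 1004781 = ((-1082107 + 0) + (-982 + 14*(-673))) + 1004781 = (-1082107 + (-982 - 9422)) + 1004781 = (-1082107 - 10404) + 1004781 = -1092511 + 1004781 = -87730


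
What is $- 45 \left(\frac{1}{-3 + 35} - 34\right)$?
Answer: $\frac{48915}{32} \approx 1528.6$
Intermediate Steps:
$- 45 \left(\frac{1}{-3 + 35} - 34\right) = - 45 \left(\frac{1}{32} - 34\right) = \left(-45\right) \left(- \frac{1087}{32}\right) = \frac{48915}{32}$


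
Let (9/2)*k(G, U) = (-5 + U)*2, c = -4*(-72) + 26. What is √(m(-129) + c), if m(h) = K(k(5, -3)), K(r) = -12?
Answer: √302 ≈ 17.378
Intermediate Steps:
c = 314 (c = 288 + 26 = 314)
k(G, U) = -20/9 + 4*U/9 (k(G, U) = 2*((-5 + U)*2)/9 = 2*(-10 + 2*U)/9 = -20/9 + 4*U/9)
m(h) = -12
√(m(-129) + c) = √(-12 + 314) = √302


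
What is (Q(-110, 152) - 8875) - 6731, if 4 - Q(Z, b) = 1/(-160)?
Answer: -2496319/160 ≈ -15602.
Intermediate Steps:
Q(Z, b) = 641/160 (Q(Z, b) = 4 - 1/(-160) = 4 - 1*(-1/160) = 4 + 1/160 = 641/160)
(Q(-110, 152) - 8875) - 6731 = (641/160 - 8875) - 6731 = -1419359/160 - 6731 = -2496319/160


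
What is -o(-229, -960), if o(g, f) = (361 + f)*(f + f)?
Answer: -1150080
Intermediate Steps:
o(g, f) = 2*f*(361 + f) (o(g, f) = (361 + f)*(2*f) = 2*f*(361 + f))
-o(-229, -960) = -2*(-960)*(361 - 960) = -2*(-960)*(-599) = -1*1150080 = -1150080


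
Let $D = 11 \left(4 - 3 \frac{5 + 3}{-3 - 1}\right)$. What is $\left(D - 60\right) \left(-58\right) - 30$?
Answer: $-2930$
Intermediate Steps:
$D = 110$ ($D = 11 \left(4 - 3 \frac{8}{-4}\right) = 11 \left(4 - 3 \cdot 8 \left(- \frac{1}{4}\right)\right) = 11 \left(4 - -6\right) = 11 \left(4 + 6\right) = 11 \cdot 10 = 110$)
$\left(D - 60\right) \left(-58\right) - 30 = \left(110 - 60\right) \left(-58\right) - 30 = 50 \left(-58\right) - 30 = -2900 - 30 = -2930$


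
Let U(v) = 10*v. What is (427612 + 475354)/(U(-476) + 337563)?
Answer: 902966/332803 ≈ 2.7132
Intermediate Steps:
(427612 + 475354)/(U(-476) + 337563) = (427612 + 475354)/(10*(-476) + 337563) = 902966/(-4760 + 337563) = 902966/332803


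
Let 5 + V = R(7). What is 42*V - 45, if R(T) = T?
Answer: 39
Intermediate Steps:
V = 2 (V = -5 + 7 = 2)
42*V - 45 = 42*2 - 45 = 84 - 45 = 39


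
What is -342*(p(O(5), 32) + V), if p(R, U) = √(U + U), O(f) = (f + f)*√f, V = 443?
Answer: -154242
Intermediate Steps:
O(f) = 2*f^(3/2) (O(f) = (2*f)*√f = 2*f^(3/2))
p(R, U) = √2*√U (p(R, U) = √(2*U) = √2*√U)
-342*(p(O(5), 32) + V) = -342*(√2*√32 + 443) = -342*(√2*(4*√2) + 443) = -342*(8 + 443) = -342*451 = -154242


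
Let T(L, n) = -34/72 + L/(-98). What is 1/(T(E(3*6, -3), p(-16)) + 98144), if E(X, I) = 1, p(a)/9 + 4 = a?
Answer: 1764/173125165 ≈ 1.0189e-5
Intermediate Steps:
p(a) = -36 + 9*a
T(L, n) = -17/36 - L/98 (T(L, n) = -34*1/72 + L*(-1/98) = -17/36 - L/98)
1/(T(E(3*6, -3), p(-16)) + 98144) = 1/((-17/36 - 1/98*1) + 98144) = 1/((-17/36 - 1/98) + 98144) = 1/(-851/1764 + 98144) = 1/(173125165/1764) = 1764/173125165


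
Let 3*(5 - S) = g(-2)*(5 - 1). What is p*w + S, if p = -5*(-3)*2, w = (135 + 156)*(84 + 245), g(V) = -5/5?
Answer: 8616529/3 ≈ 2.8722e+6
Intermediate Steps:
g(V) = -1 (g(V) = -5*1/5 = -1)
S = 19/3 (S = 5 - (-1)*(5 - 1)/3 = 5 - (-1)*4/3 = 5 - 1/3*(-4) = 5 + 4/3 = 19/3 ≈ 6.3333)
w = 95739 (w = 291*329 = 95739)
p = 30 (p = 15*2 = 30)
p*w + S = 30*95739 + 19/3 = 2872170 + 19/3 = 8616529/3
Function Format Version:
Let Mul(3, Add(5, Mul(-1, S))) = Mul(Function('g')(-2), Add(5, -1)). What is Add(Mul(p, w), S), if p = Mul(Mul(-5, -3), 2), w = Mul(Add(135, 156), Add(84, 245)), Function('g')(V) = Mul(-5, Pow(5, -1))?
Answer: Rational(8616529, 3) ≈ 2.8722e+6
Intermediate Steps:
Function('g')(V) = -1 (Function('g')(V) = Mul(-5, Rational(1, 5)) = -1)
S = Rational(19, 3) (S = Add(5, Mul(Rational(-1, 3), Mul(-1, Add(5, -1)))) = Add(5, Mul(Rational(-1, 3), Mul(-1, 4))) = Add(5, Mul(Rational(-1, 3), -4)) = Add(5, Rational(4, 3)) = Rational(19, 3) ≈ 6.3333)
w = 95739 (w = Mul(291, 329) = 95739)
p = 30 (p = Mul(15, 2) = 30)
Add(Mul(p, w), S) = Add(Mul(30, 95739), Rational(19, 3)) = Add(2872170, Rational(19, 3)) = Rational(8616529, 3)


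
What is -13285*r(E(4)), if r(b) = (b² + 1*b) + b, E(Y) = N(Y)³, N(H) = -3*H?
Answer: -39622884480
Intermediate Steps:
E(Y) = -27*Y³ (E(Y) = (-3*Y)³ = -27*Y³)
r(b) = b² + 2*b (r(b) = (b² + b) + b = (b + b²) + b = b² + 2*b)
-13285*r(E(4)) = -13285*(-27*4³)*(2 - 27*4³) = -13285*(-27*64)*(2 - 27*64) = -(-22956480)*(2 - 1728) = -(-22956480)*(-1726) = -13285*2982528 = -39622884480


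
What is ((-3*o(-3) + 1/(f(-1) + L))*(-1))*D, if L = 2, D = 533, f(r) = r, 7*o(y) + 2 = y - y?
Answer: -6929/7 ≈ -989.86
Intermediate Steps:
o(y) = -2/7 (o(y) = -2/7 + (y - y)/7 = -2/7 + (⅐)*0 = -2/7 + 0 = -2/7)
((-3*o(-3) + 1/(f(-1) + L))*(-1))*D = ((-3*(-2/7) + 1/(-1 + 2))*(-1))*533 = ((6/7 + 1/1)*(-1))*533 = ((6/7 + 1)*(-1))*533 = ((13/7)*(-1))*533 = -13/7*533 = -6929/7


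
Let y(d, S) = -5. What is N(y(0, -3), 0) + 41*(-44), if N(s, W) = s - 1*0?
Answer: -1809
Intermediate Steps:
N(s, W) = s (N(s, W) = s + 0 = s)
N(y(0, -3), 0) + 41*(-44) = -5 + 41*(-44) = -5 - 1804 = -1809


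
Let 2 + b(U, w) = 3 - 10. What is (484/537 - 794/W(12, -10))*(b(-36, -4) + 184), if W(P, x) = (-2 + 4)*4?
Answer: -36969275/2148 ≈ -17211.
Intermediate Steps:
W(P, x) = 8 (W(P, x) = 2*4 = 8)
b(U, w) = -9 (b(U, w) = -2 + (3 - 10) = -2 - 7 = -9)
(484/537 - 794/W(12, -10))*(b(-36, -4) + 184) = (484/537 - 794/8)*(-9 + 184) = (484*(1/537) - 794*⅛)*175 = (484/537 - 397/4)*175 = -211253/2148*175 = -36969275/2148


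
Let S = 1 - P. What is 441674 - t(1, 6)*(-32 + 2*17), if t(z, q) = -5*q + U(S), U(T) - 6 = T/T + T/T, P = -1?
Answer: 441718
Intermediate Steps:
S = 2 (S = 1 - 1*(-1) = 1 + 1 = 2)
U(T) = 8 (U(T) = 6 + (T/T + T/T) = 6 + (1 + 1) = 6 + 2 = 8)
t(z, q) = 8 - 5*q (t(z, q) = -5*q + 8 = 8 - 5*q)
441674 - t(1, 6)*(-32 + 2*17) = 441674 - (8 - 5*6)*(-32 + 2*17) = 441674 - (8 - 30)*(-32 + 34) = 441674 - (-22)*2 = 441674 - 1*(-44) = 441674 + 44 = 441718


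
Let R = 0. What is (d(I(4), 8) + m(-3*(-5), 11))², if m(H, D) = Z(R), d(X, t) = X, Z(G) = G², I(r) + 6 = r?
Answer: 4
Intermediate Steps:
I(r) = -6 + r
m(H, D) = 0 (m(H, D) = 0² = 0)
(d(I(4), 8) + m(-3*(-5), 11))² = ((-6 + 4) + 0)² = (-2 + 0)² = (-2)² = 4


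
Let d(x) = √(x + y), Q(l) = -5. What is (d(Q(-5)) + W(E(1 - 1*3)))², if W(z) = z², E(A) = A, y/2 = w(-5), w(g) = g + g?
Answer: -9 + 40*I ≈ -9.0 + 40.0*I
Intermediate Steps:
w(g) = 2*g
y = -20 (y = 2*(2*(-5)) = 2*(-10) = -20)
d(x) = √(-20 + x) (d(x) = √(x - 20) = √(-20 + x))
(d(Q(-5)) + W(E(1 - 1*3)))² = (√(-20 - 5) + (1 - 1*3)²)² = (√(-25) + (1 - 3)²)² = (5*I + (-2)²)² = (5*I + 4)² = (4 + 5*I)²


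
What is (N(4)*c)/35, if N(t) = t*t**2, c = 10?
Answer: 128/7 ≈ 18.286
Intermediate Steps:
N(t) = t**3
(N(4)*c)/35 = (4**3*10)/35 = (64*10)*(1/35) = 640*(1/35) = 128/7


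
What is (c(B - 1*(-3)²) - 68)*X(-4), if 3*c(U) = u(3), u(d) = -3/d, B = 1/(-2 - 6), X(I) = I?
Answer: 820/3 ≈ 273.33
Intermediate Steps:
B = -⅛ (B = 1/(-8) = -⅛ ≈ -0.12500)
c(U) = -⅓ (c(U) = (-3/3)/3 = (-3*⅓)/3 = (⅓)*(-1) = -⅓)
(c(B - 1*(-3)²) - 68)*X(-4) = (-⅓ - 68)*(-4) = -205/3*(-4) = 820/3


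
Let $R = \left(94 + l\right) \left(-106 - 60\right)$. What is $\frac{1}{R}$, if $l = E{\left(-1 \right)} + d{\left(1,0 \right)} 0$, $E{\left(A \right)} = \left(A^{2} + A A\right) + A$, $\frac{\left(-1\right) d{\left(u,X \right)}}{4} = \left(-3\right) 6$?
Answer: $- \frac{1}{15770} \approx -6.3412 \cdot 10^{-5}$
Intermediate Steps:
$d{\left(u,X \right)} = 72$ ($d{\left(u,X \right)} = - 4 \left(\left(-3\right) 6\right) = \left(-4\right) \left(-18\right) = 72$)
$E{\left(A \right)} = A + 2 A^{2}$ ($E{\left(A \right)} = \left(A^{2} + A^{2}\right) + A = 2 A^{2} + A = A + 2 A^{2}$)
$l = 1$ ($l = - (1 + 2 \left(-1\right)) + 72 \cdot 0 = - (1 - 2) + 0 = \left(-1\right) \left(-1\right) + 0 = 1 + 0 = 1$)
$R = -15770$ ($R = \left(94 + 1\right) \left(-106 - 60\right) = 95 \left(-166\right) = -15770$)
$\frac{1}{R} = \frac{1}{-15770} = - \frac{1}{15770}$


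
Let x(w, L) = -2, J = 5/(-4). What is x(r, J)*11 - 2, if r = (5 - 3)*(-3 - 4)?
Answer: -24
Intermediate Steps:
J = -5/4 (J = 5*(-¼) = -5/4 ≈ -1.2500)
r = -14 (r = 2*(-7) = -14)
x(r, J)*11 - 2 = -2*11 - 2 = -22 - 2 = -24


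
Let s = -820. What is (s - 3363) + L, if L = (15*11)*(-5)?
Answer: -5008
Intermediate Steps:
L = -825 (L = 165*(-5) = -825)
(s - 3363) + L = (-820 - 3363) - 825 = -4183 - 825 = -5008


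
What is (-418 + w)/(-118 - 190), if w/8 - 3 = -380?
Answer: 1717/154 ≈ 11.149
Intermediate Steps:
w = -3016 (w = 24 + 8*(-380) = 24 - 3040 = -3016)
(-418 + w)/(-118 - 190) = (-418 - 3016)/(-118 - 190) = -3434/(-308) = -3434*(-1/308) = 1717/154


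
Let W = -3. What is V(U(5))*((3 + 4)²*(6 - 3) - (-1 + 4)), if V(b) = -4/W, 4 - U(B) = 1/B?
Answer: 192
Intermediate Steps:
U(B) = 4 - 1/B
V(b) = 4/3 (V(b) = -4/(-3) = -4*(-⅓) = 4/3)
V(U(5))*((3 + 4)²*(6 - 3) - (-1 + 4)) = 4*((3 + 4)²*(6 - 3) - (-1 + 4))/3 = 4*(7²*3 - 1*3)/3 = 4*(49*3 - 3)/3 = 4*(147 - 3)/3 = (4/3)*144 = 192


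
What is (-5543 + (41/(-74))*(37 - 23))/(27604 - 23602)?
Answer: -3541/2553 ≈ -1.3870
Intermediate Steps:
(-5543 + (41/(-74))*(37 - 23))/(27604 - 23602) = (-5543 + (41*(-1/74))*14)/4002 = (-5543 - 41/74*14)*(1/4002) = (-5543 - 287/37)*(1/4002) = -205378/37*1/4002 = -3541/2553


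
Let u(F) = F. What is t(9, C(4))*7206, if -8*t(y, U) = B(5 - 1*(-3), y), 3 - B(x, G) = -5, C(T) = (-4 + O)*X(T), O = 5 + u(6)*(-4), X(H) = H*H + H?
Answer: -7206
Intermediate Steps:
X(H) = H + H² (X(H) = H² + H = H + H²)
O = -19 (O = 5 + 6*(-4) = 5 - 24 = -19)
C(T) = -23*T*(1 + T) (C(T) = (-4 - 19)*(T*(1 + T)) = -23*T*(1 + T))
B(x, G) = 8 (B(x, G) = 3 - 1*(-5) = 3 + 5 = 8)
t(y, U) = -1 (t(y, U) = -⅛*8 = -1)
t(9, C(4))*7206 = -1*7206 = -7206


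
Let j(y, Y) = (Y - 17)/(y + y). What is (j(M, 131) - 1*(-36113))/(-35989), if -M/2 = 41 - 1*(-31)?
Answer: -101965/101616 ≈ -1.0034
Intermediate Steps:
M = -144 (M = -2*(41 - 1*(-31)) = -2*(41 + 31) = -2*72 = -144)
j(y, Y) = (-17 + Y)/(2*y) (j(y, Y) = (-17 + Y)/((2*y)) = (-17 + Y)*(1/(2*y)) = (-17 + Y)/(2*y))
(j(M, 131) - 1*(-36113))/(-35989) = ((½)*(-17 + 131)/(-144) - 1*(-36113))/(-35989) = ((½)*(-1/144)*114 + 36113)*(-1/35989) = (-19/48 + 36113)*(-1/35989) = (1733405/48)*(-1/35989) = -101965/101616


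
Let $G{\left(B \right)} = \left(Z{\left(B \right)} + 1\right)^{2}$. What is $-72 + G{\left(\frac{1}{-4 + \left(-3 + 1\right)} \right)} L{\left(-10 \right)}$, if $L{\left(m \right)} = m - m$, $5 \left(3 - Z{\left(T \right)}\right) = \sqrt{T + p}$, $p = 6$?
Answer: $-72$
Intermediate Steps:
$Z{\left(T \right)} = 3 - \frac{\sqrt{6 + T}}{5}$ ($Z{\left(T \right)} = 3 - \frac{\sqrt{T + 6}}{5} = 3 - \frac{\sqrt{6 + T}}{5}$)
$G{\left(B \right)} = \left(4 - \frac{\sqrt{6 + B}}{5}\right)^{2}$ ($G{\left(B \right)} = \left(\left(3 - \frac{\sqrt{6 + B}}{5}\right) + 1\right)^{2} = \left(4 - \frac{\sqrt{6 + B}}{5}\right)^{2}$)
$L{\left(m \right)} = 0$
$-72 + G{\left(\frac{1}{-4 + \left(-3 + 1\right)} \right)} L{\left(-10 \right)} = -72 + \frac{\left(-20 + \sqrt{6 + \frac{1}{-4 + \left(-3 + 1\right)}}\right)^{2}}{25} \cdot 0 = -72 + \frac{\left(-20 + \sqrt{6 + \frac{1}{-4 - 2}}\right)^{2}}{25} \cdot 0 = -72 + \frac{\left(-20 + \sqrt{6 + \frac{1}{-6}}\right)^{2}}{25} \cdot 0 = -72 + \frac{\left(-20 + \sqrt{6 - \frac{1}{6}}\right)^{2}}{25} \cdot 0 = -72 + \frac{\left(-20 + \sqrt{\frac{35}{6}}\right)^{2}}{25} \cdot 0 = -72 + \frac{\left(-20 + \frac{\sqrt{210}}{6}\right)^{2}}{25} \cdot 0 = -72 + 0 = -72$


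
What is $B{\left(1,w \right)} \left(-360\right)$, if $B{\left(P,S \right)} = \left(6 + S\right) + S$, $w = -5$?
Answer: $1440$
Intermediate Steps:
$B{\left(P,S \right)} = 6 + 2 S$
$B{\left(1,w \right)} \left(-360\right) = \left(6 + 2 \left(-5\right)\right) \left(-360\right) = \left(6 - 10\right) \left(-360\right) = \left(-4\right) \left(-360\right) = 1440$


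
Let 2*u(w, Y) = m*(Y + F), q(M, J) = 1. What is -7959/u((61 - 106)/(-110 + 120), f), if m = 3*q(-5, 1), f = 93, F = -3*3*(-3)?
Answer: -2653/60 ≈ -44.217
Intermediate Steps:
F = 27 (F = -9*(-3) = 27)
m = 3 (m = 3*1 = 3)
u(w, Y) = 81/2 + 3*Y/2 (u(w, Y) = (3*(Y + 27))/2 = (3*(27 + Y))/2 = (81 + 3*Y)/2 = 81/2 + 3*Y/2)
-7959/u((61 - 106)/(-110 + 120), f) = -7959/(81/2 + (3/2)*93) = -7959/(81/2 + 279/2) = -7959/180 = -7959*1/180 = -2653/60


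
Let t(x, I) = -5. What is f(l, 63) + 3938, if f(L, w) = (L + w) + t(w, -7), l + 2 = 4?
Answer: 3998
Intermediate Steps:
l = 2 (l = -2 + 4 = 2)
f(L, w) = -5 + L + w (f(L, w) = (L + w) - 5 = -5 + L + w)
f(l, 63) + 3938 = (-5 + 2 + 63) + 3938 = 60 + 3938 = 3998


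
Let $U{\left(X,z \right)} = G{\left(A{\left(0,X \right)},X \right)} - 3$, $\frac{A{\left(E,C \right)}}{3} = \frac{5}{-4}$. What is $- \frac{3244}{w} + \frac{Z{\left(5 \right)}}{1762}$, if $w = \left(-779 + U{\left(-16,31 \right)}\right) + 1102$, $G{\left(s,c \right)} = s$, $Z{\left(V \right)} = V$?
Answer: $- \frac{22857387}{2228930} \approx -10.255$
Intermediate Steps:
$A{\left(E,C \right)} = - \frac{15}{4}$ ($A{\left(E,C \right)} = 3 \frac{5}{-4} = 3 \cdot 5 \left(- \frac{1}{4}\right) = 3 \left(- \frac{5}{4}\right) = - \frac{15}{4}$)
$U{\left(X,z \right)} = - \frac{27}{4}$ ($U{\left(X,z \right)} = - \frac{15}{4} - 3 = - \frac{27}{4}$)
$w = \frac{1265}{4}$ ($w = \left(-779 - \frac{27}{4}\right) + 1102 = - \frac{3143}{4} + 1102 = \frac{1265}{4} \approx 316.25$)
$- \frac{3244}{w} + \frac{Z{\left(5 \right)}}{1762} = - \frac{3244}{\frac{1265}{4}} + \frac{5}{1762} = \left(-3244\right) \frac{4}{1265} + 5 \cdot \frac{1}{1762} = - \frac{12976}{1265} + \frac{5}{1762} = - \frac{22857387}{2228930}$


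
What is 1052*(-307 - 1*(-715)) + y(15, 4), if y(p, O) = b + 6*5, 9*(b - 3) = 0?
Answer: 429249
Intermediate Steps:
b = 3 (b = 3 + (⅑)*0 = 3 + 0 = 3)
y(p, O) = 33 (y(p, O) = 3 + 6*5 = 3 + 30 = 33)
1052*(-307 - 1*(-715)) + y(15, 4) = 1052*(-307 - 1*(-715)) + 33 = 1052*(-307 + 715) + 33 = 1052*408 + 33 = 429216 + 33 = 429249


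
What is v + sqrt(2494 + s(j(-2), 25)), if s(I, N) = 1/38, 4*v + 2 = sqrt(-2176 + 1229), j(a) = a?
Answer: -1/2 + sqrt(3601374)/38 + I*sqrt(947)/4 ≈ 49.44 + 7.6933*I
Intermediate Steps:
v = -1/2 + I*sqrt(947)/4 (v = -1/2 + sqrt(-2176 + 1229)/4 = -1/2 + sqrt(-947)/4 = -1/2 + (I*sqrt(947))/4 = -1/2 + I*sqrt(947)/4 ≈ -0.5 + 7.6933*I)
s(I, N) = 1/38
v + sqrt(2494 + s(j(-2), 25)) = (-1/2 + I*sqrt(947)/4) + sqrt(2494 + 1/38) = (-1/2 + I*sqrt(947)/4) + sqrt(94773/38) = (-1/2 + I*sqrt(947)/4) + sqrt(3601374)/38 = -1/2 + sqrt(3601374)/38 + I*sqrt(947)/4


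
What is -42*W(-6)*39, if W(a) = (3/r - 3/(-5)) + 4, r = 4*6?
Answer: -154791/20 ≈ -7739.5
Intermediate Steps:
r = 24
W(a) = 189/40 (W(a) = (3/24 - 3/(-5)) + 4 = (3*(1/24) - 3*(-1/5)) + 4 = (1/8 + 3/5) + 4 = 29/40 + 4 = 189/40)
-42*W(-6)*39 = -42*189/40*39 = -3969/20*39 = -154791/20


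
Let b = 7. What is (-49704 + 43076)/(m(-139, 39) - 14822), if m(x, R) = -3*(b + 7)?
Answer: 1657/3716 ≈ 0.44591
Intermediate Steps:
m(x, R) = -42 (m(x, R) = -3*(7 + 7) = -3*14 = -42)
(-49704 + 43076)/(m(-139, 39) - 14822) = (-49704 + 43076)/(-42 - 14822) = -6628/(-14864) = -6628*(-1/14864) = 1657/3716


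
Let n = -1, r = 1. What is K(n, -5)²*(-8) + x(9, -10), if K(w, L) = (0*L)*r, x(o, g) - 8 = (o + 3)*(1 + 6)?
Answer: 92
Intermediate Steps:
x(o, g) = 29 + 7*o (x(o, g) = 8 + (o + 3)*(1 + 6) = 8 + (3 + o)*7 = 8 + (21 + 7*o) = 29 + 7*o)
K(w, L) = 0 (K(w, L) = (0*L)*1 = 0*1 = 0)
K(n, -5)²*(-8) + x(9, -10) = 0²*(-8) + (29 + 7*9) = 0*(-8) + (29 + 63) = 0 + 92 = 92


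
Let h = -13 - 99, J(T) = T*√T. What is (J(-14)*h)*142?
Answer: 222656*I*√14 ≈ 8.331e+5*I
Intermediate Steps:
J(T) = T^(3/2)
h = -112
(J(-14)*h)*142 = ((-14)^(3/2)*(-112))*142 = (-14*I*√14*(-112))*142 = (1568*I*√14)*142 = 222656*I*√14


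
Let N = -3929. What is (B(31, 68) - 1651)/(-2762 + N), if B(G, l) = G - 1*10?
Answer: 1630/6691 ≈ 0.24361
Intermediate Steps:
B(G, l) = -10 + G (B(G, l) = G - 10 = -10 + G)
(B(31, 68) - 1651)/(-2762 + N) = ((-10 + 31) - 1651)/(-2762 - 3929) = (21 - 1651)/(-6691) = -1630*(-1/6691) = 1630/6691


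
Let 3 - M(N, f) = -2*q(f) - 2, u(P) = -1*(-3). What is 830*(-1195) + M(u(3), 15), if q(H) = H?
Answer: -991815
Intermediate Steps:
u(P) = 3
M(N, f) = 5 + 2*f (M(N, f) = 3 - (-2*f - 2) = 3 - (-2 - 2*f) = 3 + (2 + 2*f) = 5 + 2*f)
830*(-1195) + M(u(3), 15) = 830*(-1195) + (5 + 2*15) = -991850 + (5 + 30) = -991850 + 35 = -991815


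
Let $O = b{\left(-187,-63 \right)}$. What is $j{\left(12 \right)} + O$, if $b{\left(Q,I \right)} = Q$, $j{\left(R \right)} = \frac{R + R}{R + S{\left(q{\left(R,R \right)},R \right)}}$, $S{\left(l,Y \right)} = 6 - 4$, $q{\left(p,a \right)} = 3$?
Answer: $- \frac{1297}{7} \approx -185.29$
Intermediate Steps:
$S{\left(l,Y \right)} = 2$ ($S{\left(l,Y \right)} = 6 - 4 = 2$)
$j{\left(R \right)} = \frac{2 R}{2 + R}$ ($j{\left(R \right)} = \frac{R + R}{R + 2} = \frac{2 R}{2 + R}$)
$O = -187$
$j{\left(12 \right)} + O = 2 \cdot 12 \frac{1}{2 + 12} - 187 = 2 \cdot 12 \cdot \frac{1}{14} - 187 = \frac{12}{7} - 187 = - \frac{1297}{7}$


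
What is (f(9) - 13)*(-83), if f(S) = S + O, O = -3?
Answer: 581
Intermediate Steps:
f(S) = -3 + S (f(S) = S - 3 = -3 + S)
(f(9) - 13)*(-83) = ((-3 + 9) - 13)*(-83) = (6 - 13)*(-83) = -7*(-83) = 581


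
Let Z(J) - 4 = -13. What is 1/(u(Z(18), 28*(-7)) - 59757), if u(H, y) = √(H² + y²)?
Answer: -59757/3570860552 - √38497/3570860552 ≈ -1.6790e-5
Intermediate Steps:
Z(J) = -9 (Z(J) = 4 - 13 = -9)
1/(u(Z(18), 28*(-7)) - 59757) = 1/(√((-9)² + (28*(-7))²) - 59757) = 1/(√(81 + (-196)²) - 59757) = 1/(√(81 + 38416) - 59757) = 1/(√38497 - 59757) = 1/(-59757 + √38497)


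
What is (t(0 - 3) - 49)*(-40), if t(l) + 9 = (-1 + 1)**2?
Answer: 2320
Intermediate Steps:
t(l) = -9 (t(l) = -9 + (-1 + 1)**2 = -9 + 0**2 = -9 + 0 = -9)
(t(0 - 3) - 49)*(-40) = (-9 - 49)*(-40) = -58*(-40) = 2320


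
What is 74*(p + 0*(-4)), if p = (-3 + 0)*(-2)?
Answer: 444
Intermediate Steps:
p = 6 (p = -3*(-2) = 6)
74*(p + 0*(-4)) = 74*(6 + 0*(-4)) = 74*(6 + 0) = 74*6 = 444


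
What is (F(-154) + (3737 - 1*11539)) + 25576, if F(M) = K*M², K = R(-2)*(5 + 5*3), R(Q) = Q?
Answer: -930866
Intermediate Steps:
K = -40 (K = -2*(5 + 5*3) = -2*(5 + 15) = -2*20 = -40)
F(M) = -40*M²
(F(-154) + (3737 - 1*11539)) + 25576 = (-40*(-154)² + (3737 - 1*11539)) + 25576 = (-40*23716 + (3737 - 11539)) + 25576 = (-948640 - 7802) + 25576 = -956442 + 25576 = -930866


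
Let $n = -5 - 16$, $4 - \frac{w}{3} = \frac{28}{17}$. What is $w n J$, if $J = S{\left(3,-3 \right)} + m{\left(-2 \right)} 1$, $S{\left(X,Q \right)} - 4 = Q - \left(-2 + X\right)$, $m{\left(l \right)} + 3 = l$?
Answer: $\frac{12600}{17} \approx 741.18$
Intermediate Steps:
$m{\left(l \right)} = -3 + l$
$w = \frac{120}{17}$ ($w = 12 - 3 \cdot \frac{28}{17} = 12 - 3 \cdot 28 \cdot \frac{1}{17} = 12 - \frac{84}{17} = \frac{120}{17} \approx 7.0588$)
$S{\left(X,Q \right)} = 6 + Q - X$ ($S{\left(X,Q \right)} = 4 - \left(-2 + X - Q\right) = 4 + \left(2 + Q - X\right) = 6 + Q - X$)
$n = -21$
$J = -5$ ($J = \left(6 - 3 - 3\right) + \left(-3 - 2\right) 1 = \left(6 - 3 - 3\right) - 5 = 0 - 5 = -5$)
$w n J = \frac{120}{17} \left(-21\right) \left(-5\right) = \left(- \frac{2520}{17}\right) \left(-5\right) = \frac{12600}{17}$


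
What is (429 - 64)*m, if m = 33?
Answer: 12045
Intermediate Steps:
(429 - 64)*m = (429 - 64)*33 = 365*33 = 12045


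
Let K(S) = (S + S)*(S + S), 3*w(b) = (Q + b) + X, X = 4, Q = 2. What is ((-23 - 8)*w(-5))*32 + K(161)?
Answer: 310060/3 ≈ 1.0335e+5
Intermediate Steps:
w(b) = 2 + b/3 (w(b) = ((2 + b) + 4)/3 = (6 + b)/3 = 2 + b/3)
K(S) = 4*S² (K(S) = (2*S)*(2*S) = 4*S²)
((-23 - 8)*w(-5))*32 + K(161) = ((-23 - 8)*(2 + (⅓)*(-5)))*32 + 4*161² = -31*(2 - 5/3)*32 + 4*25921 = -31*⅓*32 + 103684 = -31/3*32 + 103684 = -992/3 + 103684 = 310060/3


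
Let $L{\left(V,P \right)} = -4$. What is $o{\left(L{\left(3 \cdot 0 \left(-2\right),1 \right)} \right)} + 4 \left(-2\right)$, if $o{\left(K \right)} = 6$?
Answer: $-2$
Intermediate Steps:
$o{\left(L{\left(3 \cdot 0 \left(-2\right),1 \right)} \right)} + 4 \left(-2\right) = 6 + 4 \left(-2\right) = 6 - 8 = -2$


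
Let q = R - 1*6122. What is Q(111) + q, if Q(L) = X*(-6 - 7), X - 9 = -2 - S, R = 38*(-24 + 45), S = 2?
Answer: -5389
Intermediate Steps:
R = 798 (R = 38*21 = 798)
X = 5 (X = 9 + (-2 - 1*2) = 9 + (-2 - 2) = 9 - 4 = 5)
q = -5324 (q = 798 - 1*6122 = 798 - 6122 = -5324)
Q(L) = -65 (Q(L) = 5*(-6 - 7) = 5*(-13) = -65)
Q(111) + q = -65 - 5324 = -5389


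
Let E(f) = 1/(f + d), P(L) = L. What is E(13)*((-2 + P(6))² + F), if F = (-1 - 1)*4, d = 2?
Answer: 8/15 ≈ 0.53333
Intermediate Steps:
F = -8 (F = -2*4 = -8)
E(f) = 1/(2 + f) (E(f) = 1/(f + 2) = 1/(2 + f))
E(13)*((-2 + P(6))² + F) = ((-2 + 6)² - 8)/(2 + 13) = (4² - 8)/15 = (16 - 8)/15 = (1/15)*8 = 8/15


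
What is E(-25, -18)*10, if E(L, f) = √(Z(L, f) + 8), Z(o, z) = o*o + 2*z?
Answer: 10*√597 ≈ 244.34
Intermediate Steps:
Z(o, z) = o² + 2*z
E(L, f) = √(8 + L² + 2*f) (E(L, f) = √((L² + 2*f) + 8) = √(8 + L² + 2*f))
E(-25, -18)*10 = √(8 + (-25)² + 2*(-18))*10 = √(8 + 625 - 36)*10 = √597*10 = 10*√597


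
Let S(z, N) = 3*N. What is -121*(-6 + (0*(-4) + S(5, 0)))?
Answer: 726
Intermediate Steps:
-121*(-6 + (0*(-4) + S(5, 0))) = -121*(-6 + (0*(-4) + 3*0)) = -121*(-6 + (0 + 0)) = -121*(-6 + 0) = -121*(-6) = 726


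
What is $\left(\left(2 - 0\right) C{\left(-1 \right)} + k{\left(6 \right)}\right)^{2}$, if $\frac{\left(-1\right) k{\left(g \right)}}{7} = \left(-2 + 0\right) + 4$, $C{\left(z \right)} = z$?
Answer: $256$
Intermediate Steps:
$k{\left(g \right)} = -14$ ($k{\left(g \right)} = - 7 \left(\left(-2 + 0\right) + 4\right) = - 7 \left(-2 + 4\right) = \left(-7\right) 2 = -14$)
$\left(\left(2 - 0\right) C{\left(-1 \right)} + k{\left(6 \right)}\right)^{2} = \left(\left(2 - 0\right) \left(-1\right) - 14\right)^{2} = \left(\left(2 + 0\right) \left(-1\right) - 14\right)^{2} = \left(2 \left(-1\right) - 14\right)^{2} = \left(-2 - 14\right)^{2} = \left(-16\right)^{2} = 256$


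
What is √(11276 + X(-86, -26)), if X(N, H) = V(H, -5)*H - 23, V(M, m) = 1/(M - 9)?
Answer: √13785835/35 ≈ 106.08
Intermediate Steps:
V(M, m) = 1/(-9 + M)
X(N, H) = -23 + H/(-9 + H) (X(N, H) = H/(-9 + H) - 23 = -23 + H/(-9 + H))
√(11276 + X(-86, -26)) = √(11276 + (207 - 22*(-26))/(-9 - 26)) = √(11276 + (207 + 572)/(-35)) = √(11276 - 1/35*779) = √(11276 - 779/35) = √(393881/35) = √13785835/35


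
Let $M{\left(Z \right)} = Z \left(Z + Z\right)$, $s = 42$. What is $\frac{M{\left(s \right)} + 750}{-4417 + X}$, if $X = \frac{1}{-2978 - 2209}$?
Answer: $- \frac{11094993}{11455490} \approx -0.96853$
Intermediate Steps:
$X = - \frac{1}{5187}$ ($X = \frac{1}{-5187} = - \frac{1}{5187} \approx -0.00019279$)
$M{\left(Z \right)} = 2 Z^{2}$ ($M{\left(Z \right)} = Z 2 Z = 2 Z^{2}$)
$\frac{M{\left(s \right)} + 750}{-4417 + X} = \frac{2 \cdot 42^{2} + 750}{-4417 - \frac{1}{5187}} = \frac{2 \cdot 1764 + 750}{- \frac{22910980}{5187}} = \left(3528 + 750\right) \left(- \frac{5187}{22910980}\right) = 4278 \left(- \frac{5187}{22910980}\right) = - \frac{11094993}{11455490}$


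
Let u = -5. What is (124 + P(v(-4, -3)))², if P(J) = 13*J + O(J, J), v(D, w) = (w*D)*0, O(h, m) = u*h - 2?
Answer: 14884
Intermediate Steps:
O(h, m) = -2 - 5*h (O(h, m) = -5*h - 2 = -2 - 5*h)
v(D, w) = 0 (v(D, w) = (D*w)*0 = 0)
P(J) = -2 + 8*J (P(J) = 13*J + (-2 - 5*J) = -2 + 8*J)
(124 + P(v(-4, -3)))² = (124 + (-2 + 8*0))² = (124 + (-2 + 0))² = (124 - 2)² = 122² = 14884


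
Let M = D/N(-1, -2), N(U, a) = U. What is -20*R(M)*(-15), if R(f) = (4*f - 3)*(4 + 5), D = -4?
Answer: 35100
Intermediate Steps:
M = 4 (M = -4/(-1) = -4*(-1) = 4)
R(f) = -27 + 36*f (R(f) = (-3 + 4*f)*9 = -27 + 36*f)
-20*R(M)*(-15) = -20*(-27 + 36*4)*(-15) = -20*(-27 + 144)*(-15) = -20*117*(-15) = -2340*(-15) = 35100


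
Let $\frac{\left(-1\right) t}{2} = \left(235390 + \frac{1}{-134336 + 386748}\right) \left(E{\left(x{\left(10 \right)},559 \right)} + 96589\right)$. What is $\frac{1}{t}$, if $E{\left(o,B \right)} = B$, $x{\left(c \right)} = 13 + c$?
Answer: $- \frac{63103}{2886036872318894} \approx -2.1865 \cdot 10^{-11}$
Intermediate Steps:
$t = - \frac{2886036872318894}{63103}$ ($t = - 2 \left(235390 + \frac{1}{-134336 + 386748}\right) \left(559 + 96589\right) = - 2 \left(235390 + \frac{1}{252412}\right) 97148 = - 2 \cdot \frac{59415260681}{252412} \cdot 97148 = \left(-2\right) \frac{1443018436159447}{63103} = - \frac{2886036872318894}{63103} \approx -4.5735 \cdot 10^{10}$)
$\frac{1}{t} = \frac{1}{- \frac{2886036872318894}{63103}} = - \frac{63103}{2886036872318894}$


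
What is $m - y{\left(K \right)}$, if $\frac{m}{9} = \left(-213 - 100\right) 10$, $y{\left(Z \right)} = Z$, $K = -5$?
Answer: $-28165$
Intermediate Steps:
$m = -28170$ ($m = 9 \left(-213 - 100\right) 10 = 9 \left(\left(-313\right) 10\right) = 9 \left(-3130\right) = -28170$)
$m - y{\left(K \right)} = -28170 - -5 = -28170 + 5 = -28165$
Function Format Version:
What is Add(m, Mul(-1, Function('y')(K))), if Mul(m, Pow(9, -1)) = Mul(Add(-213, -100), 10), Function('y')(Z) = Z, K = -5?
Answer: -28165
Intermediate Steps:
m = -28170 (m = Mul(9, Mul(Add(-213, -100), 10)) = Mul(9, Mul(-313, 10)) = Mul(9, -3130) = -28170)
Add(m, Mul(-1, Function('y')(K))) = Add(-28170, Mul(-1, -5)) = Add(-28170, 5) = -28165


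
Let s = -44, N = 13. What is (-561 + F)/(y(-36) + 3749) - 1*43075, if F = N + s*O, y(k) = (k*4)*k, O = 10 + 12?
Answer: -384790491/8933 ≈ -43075.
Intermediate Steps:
O = 22
y(k) = 4*k² (y(k) = (4*k)*k = 4*k²)
F = -955 (F = 13 - 44*22 = 13 - 968 = -955)
(-561 + F)/(y(-36) + 3749) - 1*43075 = (-561 - 955)/(4*(-36)² + 3749) - 1*43075 = -1516/(4*1296 + 3749) - 43075 = -1516/(5184 + 3749) - 43075 = -1516/8933 - 43075 = -384790491/8933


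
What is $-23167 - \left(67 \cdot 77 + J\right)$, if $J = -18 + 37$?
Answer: $-28345$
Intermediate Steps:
$J = 19$
$-23167 - \left(67 \cdot 77 + J\right) = -23167 - \left(67 \cdot 77 + 19\right) = -23167 - \left(5159 + 19\right) = -23167 - 5178 = -28345$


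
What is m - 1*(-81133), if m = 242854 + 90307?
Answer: 414294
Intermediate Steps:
m = 333161
m - 1*(-81133) = 333161 - 1*(-81133) = 333161 + 81133 = 414294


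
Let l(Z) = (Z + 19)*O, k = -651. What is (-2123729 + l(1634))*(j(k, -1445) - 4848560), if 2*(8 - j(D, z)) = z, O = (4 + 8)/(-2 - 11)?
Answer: 267874701593267/26 ≈ 1.0303e+13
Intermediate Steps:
O = -12/13 (O = 12/(-13) = 12*(-1/13) = -12/13 ≈ -0.92308)
j(D, z) = 8 - z/2
l(Z) = -228/13 - 12*Z/13 (l(Z) = (Z + 19)*(-12/13) = (19 + Z)*(-12/13) = -228/13 - 12*Z/13)
(-2123729 + l(1634))*(j(k, -1445) - 4848560) = (-2123729 + (-228/13 - 12/13*1634))*((8 - ½*(-1445)) - 4848560) = (-2123729 + (-228/13 - 19608/13))*((8 + 1445/2) - 4848560) = (-2123729 - 19836/13)*(1461/2 - 4848560) = -27628313/13*(-9695659/2) = 267874701593267/26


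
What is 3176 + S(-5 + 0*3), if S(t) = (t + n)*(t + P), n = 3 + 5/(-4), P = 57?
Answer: 3007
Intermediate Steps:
n = 7/4 (n = 3 + 5*(-¼) = 3 - 5/4 = 7/4 ≈ 1.7500)
S(t) = (57 + t)*(7/4 + t) (S(t) = (t + 7/4)*(t + 57) = (7/4 + t)*(57 + t) = (57 + t)*(7/4 + t))
3176 + S(-5 + 0*3) = 3176 + (399/4 + (-5 + 0*3)² + 235*(-5 + 0*3)/4) = 3176 + (399/4 + (-5 + 0)² + 235*(-5 + 0)/4) = 3176 + (399/4 + (-5)² + (235/4)*(-5)) = 3176 + (399/4 + 25 - 1175/4) = 3176 - 169 = 3007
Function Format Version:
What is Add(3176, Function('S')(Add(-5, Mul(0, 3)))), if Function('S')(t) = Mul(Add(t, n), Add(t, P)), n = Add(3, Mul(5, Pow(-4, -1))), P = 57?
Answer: 3007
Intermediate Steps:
n = Rational(7, 4) (n = Add(3, Mul(5, Rational(-1, 4))) = Add(3, Rational(-5, 4)) = Rational(7, 4) ≈ 1.7500)
Function('S')(t) = Mul(Add(57, t), Add(Rational(7, 4), t)) (Function('S')(t) = Mul(Add(t, Rational(7, 4)), Add(t, 57)) = Mul(Add(Rational(7, 4), t), Add(57, t)) = Mul(Add(57, t), Add(Rational(7, 4), t)))
Add(3176, Function('S')(Add(-5, Mul(0, 3)))) = Add(3176, Add(Rational(399, 4), Pow(Add(-5, Mul(0, 3)), 2), Mul(Rational(235, 4), Add(-5, Mul(0, 3))))) = Add(3176, Add(Rational(399, 4), Pow(Add(-5, 0), 2), Mul(Rational(235, 4), Add(-5, 0)))) = Add(3176, Add(Rational(399, 4), Pow(-5, 2), Mul(Rational(235, 4), -5))) = Add(3176, Add(Rational(399, 4), 25, Rational(-1175, 4))) = Add(3176, -169) = 3007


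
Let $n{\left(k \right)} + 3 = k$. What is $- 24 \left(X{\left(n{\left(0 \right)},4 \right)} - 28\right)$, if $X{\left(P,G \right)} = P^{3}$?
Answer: $1320$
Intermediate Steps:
$n{\left(k \right)} = -3 + k$
$- 24 \left(X{\left(n{\left(0 \right)},4 \right)} - 28\right) = - 24 \left(\left(-3 + 0\right)^{3} - 28\right) = - 24 \left(\left(-3\right)^{3} - 28\right) = - 24 \left(-27 - 28\right) = \left(-24\right) \left(-55\right) = 1320$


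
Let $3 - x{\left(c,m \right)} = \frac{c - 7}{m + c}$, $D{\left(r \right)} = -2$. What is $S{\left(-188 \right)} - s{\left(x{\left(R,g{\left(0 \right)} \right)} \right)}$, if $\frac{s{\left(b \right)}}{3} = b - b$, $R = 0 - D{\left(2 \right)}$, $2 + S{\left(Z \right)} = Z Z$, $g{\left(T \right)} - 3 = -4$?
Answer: $35342$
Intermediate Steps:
$g{\left(T \right)} = -1$ ($g{\left(T \right)} = 3 - 4 = -1$)
$S{\left(Z \right)} = -2 + Z^{2}$ ($S{\left(Z \right)} = -2 + Z Z = -2 + Z^{2}$)
$R = 2$ ($R = 0 - -2 = 0 + 2 = 2$)
$x{\left(c,m \right)} = 3 - \frac{-7 + c}{c + m}$ ($x{\left(c,m \right)} = 3 - \frac{c - 7}{m + c} = 3 - \frac{-7 + c}{c + m}$)
$s{\left(b \right)} = 0$ ($s{\left(b \right)} = 3 \left(b - b\right) = 3 \cdot 0 = 0$)
$S{\left(-188 \right)} - s{\left(x{\left(R,g{\left(0 \right)} \right)} \right)} = \left(-2 + \left(-188\right)^{2}\right) - 0 = \left(-2 + 35344\right) + 0 = 35342 + 0 = 35342$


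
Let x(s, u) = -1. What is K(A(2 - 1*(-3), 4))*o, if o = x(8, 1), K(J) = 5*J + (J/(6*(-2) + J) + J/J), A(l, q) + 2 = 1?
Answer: 51/13 ≈ 3.9231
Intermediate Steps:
A(l, q) = -1 (A(l, q) = -2 + 1 = -1)
K(J) = 1 + 5*J + J/(-12 + J) (K(J) = 5*J + (J/(-12 + J) + 1) = 5*J + (1 + J/(-12 + J)) = 1 + 5*J + J/(-12 + J))
o = -1
K(A(2 - 1*(-3), 4))*o = ((-12 - 58*(-1) + 5*(-1)²)/(-12 - 1))*(-1) = ((-12 + 58 + 5*1)/(-13))*(-1) = -(-12 + 58 + 5)/13*(-1) = -1/13*51*(-1) = -51/13*(-1) = 51/13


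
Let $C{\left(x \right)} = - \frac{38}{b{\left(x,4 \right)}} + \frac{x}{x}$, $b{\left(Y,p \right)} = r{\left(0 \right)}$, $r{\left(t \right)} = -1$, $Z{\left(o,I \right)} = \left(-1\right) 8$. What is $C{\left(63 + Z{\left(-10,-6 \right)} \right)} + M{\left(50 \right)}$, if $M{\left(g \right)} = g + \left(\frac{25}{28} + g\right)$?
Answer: $\frac{3917}{28} \approx 139.89$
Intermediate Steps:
$Z{\left(o,I \right)} = -8$
$b{\left(Y,p \right)} = -1$
$M{\left(g \right)} = \frac{25}{28} + 2 g$ ($M{\left(g \right)} = g + \left(25 \cdot \frac{1}{28} + g\right) = g + \left(\frac{25}{28} + g\right) = \frac{25}{28} + 2 g$)
$C{\left(x \right)} = 39$ ($C{\left(x \right)} = - \frac{38}{-1} + \frac{x}{x} = \left(-38\right) \left(-1\right) + 1 = 38 + 1 = 39$)
$C{\left(63 + Z{\left(-10,-6 \right)} \right)} + M{\left(50 \right)} = 39 + \left(\frac{25}{28} + 2 \cdot 50\right) = 39 + \left(\frac{25}{28} + 100\right) = 39 + \frac{2825}{28} = \frac{3917}{28}$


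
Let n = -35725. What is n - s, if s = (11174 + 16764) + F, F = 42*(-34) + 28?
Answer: -62263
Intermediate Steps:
F = -1400 (F = -1428 + 28 = -1400)
s = 26538 (s = (11174 + 16764) - 1400 = 27938 - 1400 = 26538)
n - s = -35725 - 1*26538 = -35725 - 26538 = -62263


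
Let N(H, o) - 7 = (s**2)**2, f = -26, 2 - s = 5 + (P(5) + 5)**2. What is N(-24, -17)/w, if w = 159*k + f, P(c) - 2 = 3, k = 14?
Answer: 14068861/275 ≈ 51160.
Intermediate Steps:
P(c) = 5 (P(c) = 2 + 3 = 5)
s = -103 (s = 2 - (5 + (5 + 5)**2) = 2 - (5 + 10**2) = 2 - (5 + 100) = 2 - 1*105 = 2 - 105 = -103)
N(H, o) = 112550888 (N(H, o) = 7 + ((-103)**2)**2 = 7 + 10609**2 = 7 + 112550881 = 112550888)
w = 2200 (w = 159*14 - 26 = 2226 - 26 = 2200)
N(-24, -17)/w = 112550888/2200 = 112550888*(1/2200) = 14068861/275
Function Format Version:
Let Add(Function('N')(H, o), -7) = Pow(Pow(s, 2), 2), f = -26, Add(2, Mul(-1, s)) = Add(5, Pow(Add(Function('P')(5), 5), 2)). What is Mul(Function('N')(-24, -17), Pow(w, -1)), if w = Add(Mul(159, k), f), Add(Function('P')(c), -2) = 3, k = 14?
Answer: Rational(14068861, 275) ≈ 51160.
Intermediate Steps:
Function('P')(c) = 5 (Function('P')(c) = Add(2, 3) = 5)
s = -103 (s = Add(2, Mul(-1, Add(5, Pow(Add(5, 5), 2)))) = Add(2, Mul(-1, Add(5, Pow(10, 2)))) = Add(2, Mul(-1, Add(5, 100))) = Add(2, Mul(-1, 105)) = Add(2, -105) = -103)
Function('N')(H, o) = 112550888 (Function('N')(H, o) = Add(7, Pow(Pow(-103, 2), 2)) = Add(7, Pow(10609, 2)) = Add(7, 112550881) = 112550888)
w = 2200 (w = Add(Mul(159, 14), -26) = Add(2226, -26) = 2200)
Mul(Function('N')(-24, -17), Pow(w, -1)) = Mul(112550888, Pow(2200, -1)) = Mul(112550888, Rational(1, 2200)) = Rational(14068861, 275)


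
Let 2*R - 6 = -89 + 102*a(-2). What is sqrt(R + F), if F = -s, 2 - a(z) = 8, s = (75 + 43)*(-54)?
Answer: sqrt(24098)/2 ≈ 77.618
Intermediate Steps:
s = -6372 (s = 118*(-54) = -6372)
a(z) = -6 (a(z) = 2 - 1*8 = 2 - 8 = -6)
R = -695/2 (R = 3 + (-89 + 102*(-6))/2 = 3 + (-89 - 612)/2 = 3 + (1/2)*(-701) = 3 - 701/2 = -695/2 ≈ -347.50)
F = 6372 (F = -1*(-6372) = 6372)
sqrt(R + F) = sqrt(-695/2 + 6372) = sqrt(12049/2) = sqrt(24098)/2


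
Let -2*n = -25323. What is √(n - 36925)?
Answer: I*√97054/2 ≈ 155.77*I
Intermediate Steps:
n = 25323/2 (n = -½*(-25323) = 25323/2 ≈ 12662.)
√(n - 36925) = √(25323/2 - 36925) = √(-48527/2) = I*√97054/2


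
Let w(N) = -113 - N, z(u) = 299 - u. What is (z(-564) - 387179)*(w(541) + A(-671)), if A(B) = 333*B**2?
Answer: -57920202967284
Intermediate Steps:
(z(-564) - 387179)*(w(541) + A(-671)) = ((299 - 1*(-564)) - 387179)*((-113 - 1*541) + 333*(-671)**2) = ((299 + 564) - 387179)*((-113 - 541) + 333*450241) = (863 - 387179)*(-654 + 149930253) = -386316*149929599 = -57920202967284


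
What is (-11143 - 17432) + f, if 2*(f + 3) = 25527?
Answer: -31629/2 ≈ -15815.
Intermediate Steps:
f = 25521/2 (f = -3 + (½)*25527 = -3 + 25527/2 = 25521/2 ≈ 12761.)
(-11143 - 17432) + f = (-11143 - 17432) + 25521/2 = -28575 + 25521/2 = -31629/2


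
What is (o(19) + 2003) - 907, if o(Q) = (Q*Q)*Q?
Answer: 7955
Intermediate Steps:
o(Q) = Q³ (o(Q) = Q²*Q = Q³)
(o(19) + 2003) - 907 = (19³ + 2003) - 907 = (6859 + 2003) - 907 = 8862 - 907 = 7955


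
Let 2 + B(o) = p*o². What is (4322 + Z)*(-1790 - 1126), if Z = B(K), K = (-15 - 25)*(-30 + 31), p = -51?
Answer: 225348480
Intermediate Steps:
K = -40 (K = -40*1 = -40)
B(o) = -2 - 51*o²
Z = -81602 (Z = -2 - 51*(-40)² = -2 - 51*1600 = -2 - 81600 = -81602)
(4322 + Z)*(-1790 - 1126) = (4322 - 81602)*(-1790 - 1126) = -77280*(-2916) = 225348480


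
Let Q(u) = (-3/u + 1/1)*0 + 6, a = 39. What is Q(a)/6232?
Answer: 3/3116 ≈ 0.00096277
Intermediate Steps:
Q(u) = 6 (Q(u) = (-3/u + 1*1)*0 + 6 = (-3/u + 1)*0 + 6 = (1 - 3/u)*0 + 6 = 0 + 6 = 6)
Q(a)/6232 = 6/6232 = 6*(1/6232) = 3/3116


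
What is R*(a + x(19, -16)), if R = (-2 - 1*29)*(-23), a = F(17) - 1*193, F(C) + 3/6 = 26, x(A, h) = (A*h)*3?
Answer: -1539367/2 ≈ -7.6968e+5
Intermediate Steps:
x(A, h) = 3*A*h
F(C) = 51/2 (F(C) = -½ + 26 = 51/2)
a = -335/2 (a = 51/2 - 1*193 = 51/2 - 193 = -335/2 ≈ -167.50)
R = 713 (R = (-2 - 29)*(-23) = -31*(-23) = 713)
R*(a + x(19, -16)) = 713*(-335/2 + 3*19*(-16)) = 713*(-335/2 - 912) = 713*(-2159/2) = -1539367/2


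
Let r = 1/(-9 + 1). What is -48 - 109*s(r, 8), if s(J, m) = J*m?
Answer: 61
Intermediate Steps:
r = -1/8 (r = 1/(-8) = -1/8 ≈ -0.12500)
-48 - 109*s(r, 8) = -48 - (-109)*8/8 = -48 - 109*(-1) = -48 + 109 = 61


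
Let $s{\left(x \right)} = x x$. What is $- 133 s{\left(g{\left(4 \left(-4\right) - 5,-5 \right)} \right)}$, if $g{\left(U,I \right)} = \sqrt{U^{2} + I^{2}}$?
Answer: $-61978$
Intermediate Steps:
$g{\left(U,I \right)} = \sqrt{I^{2} + U^{2}}$
$s{\left(x \right)} = x^{2}$
$- 133 s{\left(g{\left(4 \left(-4\right) - 5,-5 \right)} \right)} = - 133 \left(\sqrt{\left(-5\right)^{2} + \left(4 \left(-4\right) - 5\right)^{2}}\right)^{2} = - 133 \left(\sqrt{25 + \left(-16 - 5\right)^{2}}\right)^{2} = - 133 \left(\sqrt{25 + \left(-21\right)^{2}}\right)^{2} = - 133 \left(\sqrt{25 + 441}\right)^{2} = - 133 \left(\sqrt{466}\right)^{2} = \left(-133\right) 466 = -61978$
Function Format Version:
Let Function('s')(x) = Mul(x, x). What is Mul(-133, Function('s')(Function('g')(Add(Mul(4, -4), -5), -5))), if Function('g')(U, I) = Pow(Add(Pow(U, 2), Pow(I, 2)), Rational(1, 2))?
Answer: -61978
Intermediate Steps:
Function('g')(U, I) = Pow(Add(Pow(I, 2), Pow(U, 2)), Rational(1, 2))
Function('s')(x) = Pow(x, 2)
Mul(-133, Function('s')(Function('g')(Add(Mul(4, -4), -5), -5))) = Mul(-133, Pow(Pow(Add(Pow(-5, 2), Pow(Add(Mul(4, -4), -5), 2)), Rational(1, 2)), 2)) = Mul(-133, Pow(Pow(Add(25, Pow(Add(-16, -5), 2)), Rational(1, 2)), 2)) = Mul(-133, Pow(Pow(Add(25, Pow(-21, 2)), Rational(1, 2)), 2)) = Mul(-133, Pow(Pow(Add(25, 441), Rational(1, 2)), 2)) = Mul(-133, Pow(Pow(466, Rational(1, 2)), 2)) = Mul(-133, 466) = -61978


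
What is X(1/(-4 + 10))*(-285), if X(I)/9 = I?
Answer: -855/2 ≈ -427.50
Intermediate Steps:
X(I) = 9*I
X(1/(-4 + 10))*(-285) = (9/(-4 + 10))*(-285) = (9/6)*(-285) = (9*(1/6))*(-285) = (3/2)*(-285) = -855/2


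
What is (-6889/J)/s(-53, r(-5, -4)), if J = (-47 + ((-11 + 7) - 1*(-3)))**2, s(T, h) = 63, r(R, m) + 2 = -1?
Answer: -6889/145152 ≈ -0.047461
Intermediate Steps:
r(R, m) = -3 (r(R, m) = -2 - 1 = -3)
J = 2304 (J = (-47 + (-4 + 3))**2 = (-47 - 1)**2 = (-48)**2 = 2304)
(-6889/J)/s(-53, r(-5, -4)) = -6889/2304/63 = -6889*1/2304*(1/63) = -6889/2304*1/63 = -6889/145152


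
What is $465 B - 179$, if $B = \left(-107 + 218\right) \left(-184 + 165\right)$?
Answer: $-980864$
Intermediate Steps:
$B = -2109$ ($B = 111 \left(-19\right) = -2109$)
$465 B - 179 = 465 \left(-2109\right) - 179 = -980685 - 179 = -980864$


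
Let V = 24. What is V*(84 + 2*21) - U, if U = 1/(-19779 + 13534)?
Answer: 18884881/6245 ≈ 3024.0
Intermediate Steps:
U = -1/6245 (U = 1/(-6245) = -1/6245 ≈ -0.00016013)
V*(84 + 2*21) - U = 24*(84 + 2*21) - 1*(-1/6245) = 24*(84 + 42) + 1/6245 = 24*126 + 1/6245 = 3024 + 1/6245 = 18884881/6245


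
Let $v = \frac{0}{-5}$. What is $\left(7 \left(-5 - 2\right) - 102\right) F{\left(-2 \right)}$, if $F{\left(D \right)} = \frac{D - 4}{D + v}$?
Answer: $-453$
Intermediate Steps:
$v = 0$ ($v = 0 \left(- \frac{1}{5}\right) = 0$)
$F{\left(D \right)} = \frac{-4 + D}{D}$ ($F{\left(D \right)} = \frac{D - 4}{D + 0} = \frac{-4 + D}{D}$)
$\left(7 \left(-5 - 2\right) - 102\right) F{\left(-2 \right)} = \left(7 \left(-5 - 2\right) - 102\right) \frac{-4 - 2}{-2} = \left(7 \left(-7\right) - 102\right) \left(\left(- \frac{1}{2}\right) \left(-6\right)\right) = \left(-49 - 102\right) 3 = \left(-151\right) 3 = -453$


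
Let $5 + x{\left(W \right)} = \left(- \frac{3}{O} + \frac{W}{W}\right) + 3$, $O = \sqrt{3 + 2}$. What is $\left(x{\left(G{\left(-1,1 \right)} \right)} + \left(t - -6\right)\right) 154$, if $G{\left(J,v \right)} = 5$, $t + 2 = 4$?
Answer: $1078 - \frac{462 \sqrt{5}}{5} \approx 871.39$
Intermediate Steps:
$t = 2$ ($t = -2 + 4 = 2$)
$O = \sqrt{5} \approx 2.2361$
$x{\left(W \right)} = -1 - \frac{3 \sqrt{5}}{5}$ ($x{\left(W \right)} = -5 + \left(\left(- \frac{3}{\sqrt{5}} + \frac{W}{W}\right) + 3\right) = -5 + \left(\left(- 3 \frac{\sqrt{5}}{5} + 1\right) + 3\right) = -5 + \left(\left(- \frac{3 \sqrt{5}}{5} + 1\right) + 3\right) = -5 + \left(\left(1 - \frac{3 \sqrt{5}}{5}\right) + 3\right) = -5 + \left(4 - \frac{3 \sqrt{5}}{5}\right) = -1 - \frac{3 \sqrt{5}}{5}$)
$\left(x{\left(G{\left(-1,1 \right)} \right)} + \left(t - -6\right)\right) 154 = \left(\left(-1 - \frac{3 \sqrt{5}}{5}\right) + \left(2 - -6\right)\right) 154 = \left(\left(-1 - \frac{3 \sqrt{5}}{5}\right) + \left(2 + 6\right)\right) 154 = \left(\left(-1 - \frac{3 \sqrt{5}}{5}\right) + 8\right) 154 = \left(7 - \frac{3 \sqrt{5}}{5}\right) 154 = 1078 - \frac{462 \sqrt{5}}{5}$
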